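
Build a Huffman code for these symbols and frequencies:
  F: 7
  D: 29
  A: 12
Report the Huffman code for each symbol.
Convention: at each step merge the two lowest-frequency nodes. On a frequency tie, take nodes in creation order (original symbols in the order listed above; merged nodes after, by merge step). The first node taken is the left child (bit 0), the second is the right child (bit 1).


Huffman tree construction:
Step 1: Merge F(7) + A(12) = 19
Step 2: Merge (F+A)(19) + D(29) = 48
Read each symbol's code off the tree from the root (left child = 0, right child = 1).

Codes:
  F: 00 (length 2)
  D: 1 (length 1)
  A: 01 (length 2)
Average code length: 67/48 = 1.3958 bits/symbol


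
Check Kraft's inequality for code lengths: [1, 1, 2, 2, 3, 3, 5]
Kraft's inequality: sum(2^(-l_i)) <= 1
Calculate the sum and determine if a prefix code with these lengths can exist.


Sum = 2^(-1) + 2^(-1) + 2^(-2) + 2^(-2) + 2^(-3) + 2^(-3) + 2^(-5)
    = 0.5 + 0.5 + 0.25 + 0.25 + 0.125 + 0.125 + 0.03125
    = 57/32 = 1.78125
Since 1.78125 > 1, Kraft's inequality is NOT satisfied.
A prefix code with these lengths CANNOT exist.

Kraft sum = 1.78125. Not satisfied.


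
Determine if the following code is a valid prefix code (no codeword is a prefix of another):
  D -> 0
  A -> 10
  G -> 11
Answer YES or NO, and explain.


Checking each pair (does one codeword prefix another?):
  D='0' vs A='10': no prefix
  D='0' vs G='11': no prefix
  A='10' vs D='0': no prefix
  A='10' vs G='11': no prefix
  G='11' vs D='0': no prefix
  G='11' vs A='10': no prefix
No violation found over all pairs.

YES -- this is a valid prefix code. No codeword is a prefix of any other codeword.


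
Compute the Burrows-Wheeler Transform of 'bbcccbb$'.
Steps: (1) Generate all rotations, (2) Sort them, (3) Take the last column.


Rotations (sorted):
  0: $bbcccbb -> last char: b
  1: b$bbcccb -> last char: b
  2: bb$bbccc -> last char: c
  3: bbcccbb$ -> last char: $
  4: bcccbb$b -> last char: b
  5: cbb$bbcc -> last char: c
  6: ccbb$bbc -> last char: c
  7: cccbb$bb -> last char: b


BWT = bbc$bccb


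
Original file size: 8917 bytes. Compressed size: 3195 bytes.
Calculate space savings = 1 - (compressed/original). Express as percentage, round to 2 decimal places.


ratio = compressed/original = 3195/8917 = 0.358304
savings = 1 - ratio = 1 - 0.358304 = 0.641696
as a percentage: 0.641696 * 100 = 64.17%

Space savings = 1 - 3195/8917 = 64.17%


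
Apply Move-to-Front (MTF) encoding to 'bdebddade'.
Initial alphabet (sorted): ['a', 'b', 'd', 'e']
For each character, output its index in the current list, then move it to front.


MTF encoding:
'b': index 1 in ['a', 'b', 'd', 'e'] -> ['b', 'a', 'd', 'e']
'd': index 2 in ['b', 'a', 'd', 'e'] -> ['d', 'b', 'a', 'e']
'e': index 3 in ['d', 'b', 'a', 'e'] -> ['e', 'd', 'b', 'a']
'b': index 2 in ['e', 'd', 'b', 'a'] -> ['b', 'e', 'd', 'a']
'd': index 2 in ['b', 'e', 'd', 'a'] -> ['d', 'b', 'e', 'a']
'd': index 0 in ['d', 'b', 'e', 'a'] -> ['d', 'b', 'e', 'a']
'a': index 3 in ['d', 'b', 'e', 'a'] -> ['a', 'd', 'b', 'e']
'd': index 1 in ['a', 'd', 'b', 'e'] -> ['d', 'a', 'b', 'e']
'e': index 3 in ['d', 'a', 'b', 'e'] -> ['e', 'd', 'a', 'b']


Output: [1, 2, 3, 2, 2, 0, 3, 1, 3]


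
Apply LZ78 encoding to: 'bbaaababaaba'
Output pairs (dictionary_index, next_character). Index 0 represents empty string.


LZ78 encoding steps:
Dictionary: {0: ''}
Step 1: w='' (idx 0), next='b' -> output (0, 'b'), add 'b' as idx 1
Step 2: w='b' (idx 1), next='a' -> output (1, 'a'), add 'ba' as idx 2
Step 3: w='' (idx 0), next='a' -> output (0, 'a'), add 'a' as idx 3
Step 4: w='a' (idx 3), next='b' -> output (3, 'b'), add 'ab' as idx 4
Step 5: w='ab' (idx 4), next='a' -> output (4, 'a'), add 'aba' as idx 5
Step 6: w='aba' (idx 5), end of input -> output (5, '')


Encoded: [(0, 'b'), (1, 'a'), (0, 'a'), (3, 'b'), (4, 'a'), (5, '')]


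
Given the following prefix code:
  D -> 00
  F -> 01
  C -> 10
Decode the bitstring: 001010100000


Decoding step by step:
Bits 00 -> D
Bits 10 -> C
Bits 10 -> C
Bits 10 -> C
Bits 00 -> D
Bits 00 -> D


Decoded message: DCCCDD


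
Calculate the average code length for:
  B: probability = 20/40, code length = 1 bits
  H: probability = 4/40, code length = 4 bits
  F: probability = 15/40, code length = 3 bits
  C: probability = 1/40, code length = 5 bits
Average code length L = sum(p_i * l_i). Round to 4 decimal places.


Weighted contributions p_i * l_i:
  B: (20/40) * 1 = 20/40
  H: (4/40) * 4 = 16/40
  F: (15/40) * 3 = 45/40
  C: (1/40) * 5 = 5/40
Sum = (20 + 16 + 45 + 5)/40 = 86/40

L = 86/40 = 2.1500 bits/symbol


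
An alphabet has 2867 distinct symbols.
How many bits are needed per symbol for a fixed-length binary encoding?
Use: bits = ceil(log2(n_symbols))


log2(2867) = 11.4853
Bracket: 2^11 = 2048 < 2867 <= 2^12 = 4096
So ceil(log2(2867)) = 12

bits = ceil(log2(2867)) = ceil(11.4853) = 12 bits


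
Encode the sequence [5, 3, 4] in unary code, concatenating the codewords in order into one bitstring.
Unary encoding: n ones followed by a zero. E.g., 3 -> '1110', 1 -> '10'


Encode each number as n ones followed by a terminating 0:
  5 -> 111110 (6 bits)
  3 -> 1110 (4 bits)
  4 -> 11110 (5 bits)
Total length = 6 + 4 + 5 = 15 bits.

Unary([5, 3, 4]) = 111110111011110 (15 bits)


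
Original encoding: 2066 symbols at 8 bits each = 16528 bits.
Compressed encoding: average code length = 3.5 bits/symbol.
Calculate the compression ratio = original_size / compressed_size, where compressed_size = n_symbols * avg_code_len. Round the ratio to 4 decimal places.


original_size = n_symbols * orig_bits = 2066 * 8 = 16528 bits
compressed_size = n_symbols * avg_code_len = 2066 * 3.5 = 7231.0 bits
ratio = original_size / compressed_size = 16528 / 7231.0 = 2.2857

Compression ratio = 2.2857


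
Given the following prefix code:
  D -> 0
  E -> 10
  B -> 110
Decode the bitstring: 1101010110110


Decoding step by step:
Bits 110 -> B
Bits 10 -> E
Bits 10 -> E
Bits 110 -> B
Bits 110 -> B


Decoded message: BEEBB


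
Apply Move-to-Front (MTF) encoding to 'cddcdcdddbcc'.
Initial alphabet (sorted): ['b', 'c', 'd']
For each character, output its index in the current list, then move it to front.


MTF encoding:
'c': index 1 in ['b', 'c', 'd'] -> ['c', 'b', 'd']
'd': index 2 in ['c', 'b', 'd'] -> ['d', 'c', 'b']
'd': index 0 in ['d', 'c', 'b'] -> ['d', 'c', 'b']
'c': index 1 in ['d', 'c', 'b'] -> ['c', 'd', 'b']
'd': index 1 in ['c', 'd', 'b'] -> ['d', 'c', 'b']
'c': index 1 in ['d', 'c', 'b'] -> ['c', 'd', 'b']
'd': index 1 in ['c', 'd', 'b'] -> ['d', 'c', 'b']
'd': index 0 in ['d', 'c', 'b'] -> ['d', 'c', 'b']
'd': index 0 in ['d', 'c', 'b'] -> ['d', 'c', 'b']
'b': index 2 in ['d', 'c', 'b'] -> ['b', 'd', 'c']
'c': index 2 in ['b', 'd', 'c'] -> ['c', 'b', 'd']
'c': index 0 in ['c', 'b', 'd'] -> ['c', 'b', 'd']


Output: [1, 2, 0, 1, 1, 1, 1, 0, 0, 2, 2, 0]


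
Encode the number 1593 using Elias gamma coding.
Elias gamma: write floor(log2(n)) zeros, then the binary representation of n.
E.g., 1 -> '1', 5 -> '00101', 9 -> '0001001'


num_bits = floor(log2(1593)) + 1 = 11
leading_zeros = num_bits - 1 = 10
binary(1593) = 11000111001

Elias gamma(1593) = '0000000000' + '11000111001' = 000000000011000111001 (21 bits)


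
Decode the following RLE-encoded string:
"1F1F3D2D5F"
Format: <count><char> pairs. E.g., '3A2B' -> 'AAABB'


Expanding each <count><char> pair:
  1F -> 'F'
  1F -> 'F'
  3D -> 'DDD'
  2D -> 'DD'
  5F -> 'FFFFF'

Decoded = FFDDDDDFFFFF


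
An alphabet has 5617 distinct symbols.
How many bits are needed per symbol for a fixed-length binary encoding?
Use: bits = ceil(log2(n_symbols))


log2(5617) = 12.4556
Bracket: 2^12 = 4096 < 5617 <= 2^13 = 8192
So ceil(log2(5617)) = 13

bits = ceil(log2(5617)) = ceil(12.4556) = 13 bits


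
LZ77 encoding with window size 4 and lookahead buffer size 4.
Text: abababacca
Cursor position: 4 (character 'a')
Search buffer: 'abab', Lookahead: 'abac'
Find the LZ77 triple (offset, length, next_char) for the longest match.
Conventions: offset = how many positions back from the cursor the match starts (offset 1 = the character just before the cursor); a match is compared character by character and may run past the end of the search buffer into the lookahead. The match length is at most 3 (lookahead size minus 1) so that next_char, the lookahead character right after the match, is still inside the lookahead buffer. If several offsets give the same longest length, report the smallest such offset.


Try each offset into the search buffer:
  offset=1 (pos 3, char 'b'): match length 0
  offset=2 (pos 2, char 'a'): match length 3
  offset=3 (pos 1, char 'b'): match length 0
  offset=4 (pos 0, char 'a'): match length 3
Longest match has length 3, found at offsets 2, 4; take the smallest, offset 2.
next_char = character at position 4 + 3 = 7 -> 'c'

Best match: offset=2, length=3 (matching 'aba' starting at position 2)
LZ77 triple: (2, 3, 'c')


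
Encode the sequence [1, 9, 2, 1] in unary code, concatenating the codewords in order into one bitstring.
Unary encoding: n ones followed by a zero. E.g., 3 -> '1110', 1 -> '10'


Encode each number as n ones followed by a terminating 0:
  1 -> 10 (2 bits)
  9 -> 1111111110 (10 bits)
  2 -> 110 (3 bits)
  1 -> 10 (2 bits)
Total length = 2 + 10 + 3 + 2 = 17 bits.

Unary([1, 9, 2, 1]) = 10111111111011010 (17 bits)


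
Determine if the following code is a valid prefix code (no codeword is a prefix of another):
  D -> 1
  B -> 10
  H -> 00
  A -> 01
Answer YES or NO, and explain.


Checking each pair (does one codeword prefix another?):
  D='1' vs B='10': prefix -- VIOLATION

NO -- this is NOT a valid prefix code. D (1) is a prefix of B (10).


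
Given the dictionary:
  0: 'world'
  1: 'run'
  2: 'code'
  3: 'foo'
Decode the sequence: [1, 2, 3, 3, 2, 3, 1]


Look up each index in the dictionary:
  1 -> 'run'
  2 -> 'code'
  3 -> 'foo'
  3 -> 'foo'
  2 -> 'code'
  3 -> 'foo'
  1 -> 'run'

Decoded: "run code foo foo code foo run"


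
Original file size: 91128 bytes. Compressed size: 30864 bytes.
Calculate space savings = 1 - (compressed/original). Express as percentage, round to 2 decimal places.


ratio = compressed/original = 30864/91128 = 0.338688
savings = 1 - ratio = 1 - 0.338688 = 0.661312
as a percentage: 0.661312 * 100 = 66.13%

Space savings = 1 - 30864/91128 = 66.13%


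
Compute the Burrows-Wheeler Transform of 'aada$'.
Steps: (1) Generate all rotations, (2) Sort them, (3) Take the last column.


Rotations (sorted):
  0: $aada -> last char: a
  1: a$aad -> last char: d
  2: aada$ -> last char: $
  3: ada$a -> last char: a
  4: da$aa -> last char: a


BWT = ad$aa


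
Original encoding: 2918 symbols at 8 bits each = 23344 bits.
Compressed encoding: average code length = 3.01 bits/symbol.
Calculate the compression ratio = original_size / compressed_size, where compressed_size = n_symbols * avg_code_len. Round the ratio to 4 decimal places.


original_size = n_symbols * orig_bits = 2918 * 8 = 23344 bits
compressed_size = n_symbols * avg_code_len = 2918 * 3.01 = 8783.18 bits
ratio = original_size / compressed_size = 23344 / 8783.18 = 2.6578

Compression ratio = 2.6578


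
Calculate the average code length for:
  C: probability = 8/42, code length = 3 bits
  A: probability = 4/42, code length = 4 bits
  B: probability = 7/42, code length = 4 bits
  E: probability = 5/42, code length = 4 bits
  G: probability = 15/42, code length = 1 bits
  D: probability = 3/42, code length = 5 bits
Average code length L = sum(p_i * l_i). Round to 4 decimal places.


Weighted contributions p_i * l_i:
  C: (8/42) * 3 = 24/42
  A: (4/42) * 4 = 16/42
  B: (7/42) * 4 = 28/42
  E: (5/42) * 4 = 20/42
  G: (15/42) * 1 = 15/42
  D: (3/42) * 5 = 15/42
Sum = (24 + 16 + 28 + 20 + 15 + 15)/42 = 118/42

L = 118/42 = 2.8095 bits/symbol


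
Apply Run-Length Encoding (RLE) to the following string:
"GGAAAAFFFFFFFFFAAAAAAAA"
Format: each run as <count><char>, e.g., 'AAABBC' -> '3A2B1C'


Scanning runs left to right:
  i=0: run of 'G' x 2 -> '2G'
  i=2: run of 'A' x 4 -> '4A'
  i=6: run of 'F' x 9 -> '9F'
  i=15: run of 'A' x 8 -> '8A'

RLE = 2G4A9F8A


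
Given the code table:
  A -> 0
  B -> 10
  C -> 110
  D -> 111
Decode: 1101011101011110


Decoding:
110 -> C
10 -> B
111 -> D
0 -> A
10 -> B
111 -> D
10 -> B


Result: CBDABDB


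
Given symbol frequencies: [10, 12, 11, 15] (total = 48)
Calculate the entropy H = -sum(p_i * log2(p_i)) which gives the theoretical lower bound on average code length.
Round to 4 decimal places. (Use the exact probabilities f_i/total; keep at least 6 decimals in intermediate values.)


Per-symbol terms -p_i * log2(p_i) with p_i = f_i/48:
  p = 10/48 = 0.208333: log2(p) = -2.263034, -p*log2(p) = 0.471466
  p = 12/48 = 0.250000: log2(p) = -2.000000, -p*log2(p) = 0.500000
  p = 11/48 = 0.229167: log2(p) = -2.125531, -p*log2(p) = 0.487101
  p = 15/48 = 0.312500: log2(p) = -1.678072, -p*log2(p) = 0.524397
H = 0.471466 + 0.500000 + 0.487101 + 0.524397 = 1.982964

H = 1.983 bits/symbol


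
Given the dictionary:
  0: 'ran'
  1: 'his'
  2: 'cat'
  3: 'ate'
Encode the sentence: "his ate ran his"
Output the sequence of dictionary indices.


Look up each word in the dictionary:
  'his' -> 1
  'ate' -> 3
  'ran' -> 0
  'his' -> 1

Encoded: [1, 3, 0, 1]


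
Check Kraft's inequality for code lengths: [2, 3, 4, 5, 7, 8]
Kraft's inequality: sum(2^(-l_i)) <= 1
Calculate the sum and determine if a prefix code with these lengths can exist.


Sum = 2^(-2) + 2^(-3) + 2^(-4) + 2^(-5) + 2^(-7) + 2^(-8)
    = 0.25 + 0.125 + 0.0625 + 0.03125 + 0.0078125 + 0.00390625
    = 123/256 = 0.48046875
Since 0.48046875 <= 1, Kraft's inequality IS satisfied.
A prefix code with these lengths CAN exist.

Kraft sum = 0.48046875. Satisfied.


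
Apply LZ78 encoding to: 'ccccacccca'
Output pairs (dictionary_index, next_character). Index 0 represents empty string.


LZ78 encoding steps:
Dictionary: {0: ''}
Step 1: w='' (idx 0), next='c' -> output (0, 'c'), add 'c' as idx 1
Step 2: w='c' (idx 1), next='c' -> output (1, 'c'), add 'cc' as idx 2
Step 3: w='c' (idx 1), next='a' -> output (1, 'a'), add 'ca' as idx 3
Step 4: w='cc' (idx 2), next='c' -> output (2, 'c'), add 'ccc' as idx 4
Step 5: w='ca' (idx 3), end of input -> output (3, '')


Encoded: [(0, 'c'), (1, 'c'), (1, 'a'), (2, 'c'), (3, '')]


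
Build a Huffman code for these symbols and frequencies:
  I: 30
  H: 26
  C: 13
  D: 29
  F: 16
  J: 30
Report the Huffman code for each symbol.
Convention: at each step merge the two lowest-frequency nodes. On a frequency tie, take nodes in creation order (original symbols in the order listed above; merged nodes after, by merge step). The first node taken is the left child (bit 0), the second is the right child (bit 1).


Huffman tree construction:
Step 1: Merge C(13) + F(16) = 29
Step 2: Merge H(26) + D(29) = 55
Step 3: Merge (C+F)(29) + I(30) = 59
Step 4: Merge J(30) + (H+D)(55) = 85
Step 5: Merge ((C+F)+I)(59) + (J+(H+D))(85) = 144
Read each symbol's code off the tree from the root (left child = 0, right child = 1).

Codes:
  I: 01 (length 2)
  H: 110 (length 3)
  C: 000 (length 3)
  D: 111 (length 3)
  F: 001 (length 3)
  J: 10 (length 2)
Average code length: 372/144 = 2.5833 bits/symbol


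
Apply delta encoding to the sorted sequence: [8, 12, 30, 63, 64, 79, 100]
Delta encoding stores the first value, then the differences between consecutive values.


First value: 8
Deltas:
  12 - 8 = 4
  30 - 12 = 18
  63 - 30 = 33
  64 - 63 = 1
  79 - 64 = 15
  100 - 79 = 21


Delta encoded: [8, 4, 18, 33, 1, 15, 21]


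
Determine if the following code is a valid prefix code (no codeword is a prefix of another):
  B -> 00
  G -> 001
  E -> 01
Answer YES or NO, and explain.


Checking each pair (does one codeword prefix another?):
  B='00' vs G='001': prefix -- VIOLATION

NO -- this is NOT a valid prefix code. B (00) is a prefix of G (001).


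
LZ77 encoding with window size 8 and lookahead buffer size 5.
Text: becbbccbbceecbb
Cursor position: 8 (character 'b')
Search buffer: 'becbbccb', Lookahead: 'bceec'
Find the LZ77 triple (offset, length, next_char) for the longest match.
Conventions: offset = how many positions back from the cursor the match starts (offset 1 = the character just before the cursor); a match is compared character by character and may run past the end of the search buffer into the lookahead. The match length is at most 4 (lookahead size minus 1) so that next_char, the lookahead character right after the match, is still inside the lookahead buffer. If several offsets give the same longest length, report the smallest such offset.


Try each offset into the search buffer:
  offset=1 (pos 7, char 'b'): match length 1
  offset=2 (pos 6, char 'c'): match length 0
  offset=3 (pos 5, char 'c'): match length 0
  offset=4 (pos 4, char 'b'): match length 2
  offset=5 (pos 3, char 'b'): match length 1
  offset=6 (pos 2, char 'c'): match length 0
  offset=7 (pos 1, char 'e'): match length 0
  offset=8 (pos 0, char 'b'): match length 1
Longest match has length 2 at offset 4.
next_char = character at position 8 + 2 = 10 -> 'e'

Best match: offset=4, length=2 (matching 'bc' starting at position 4)
LZ77 triple: (4, 2, 'e')


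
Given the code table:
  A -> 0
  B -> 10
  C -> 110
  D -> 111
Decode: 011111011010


Decoding:
0 -> A
111 -> D
110 -> C
110 -> C
10 -> B


Result: ADCCB


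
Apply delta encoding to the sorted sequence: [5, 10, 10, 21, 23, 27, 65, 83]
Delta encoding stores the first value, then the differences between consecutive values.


First value: 5
Deltas:
  10 - 5 = 5
  10 - 10 = 0
  21 - 10 = 11
  23 - 21 = 2
  27 - 23 = 4
  65 - 27 = 38
  83 - 65 = 18


Delta encoded: [5, 5, 0, 11, 2, 4, 38, 18]


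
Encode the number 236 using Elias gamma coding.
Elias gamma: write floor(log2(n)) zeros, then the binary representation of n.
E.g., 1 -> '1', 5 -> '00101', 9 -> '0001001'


num_bits = floor(log2(236)) + 1 = 8
leading_zeros = num_bits - 1 = 7
binary(236) = 11101100

Elias gamma(236) = '0000000' + '11101100' = 000000011101100 (15 bits)


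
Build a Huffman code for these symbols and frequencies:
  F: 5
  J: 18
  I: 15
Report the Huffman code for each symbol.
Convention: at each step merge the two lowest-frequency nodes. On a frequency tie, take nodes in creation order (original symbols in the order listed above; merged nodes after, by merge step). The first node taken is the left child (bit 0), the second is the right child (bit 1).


Huffman tree construction:
Step 1: Merge F(5) + I(15) = 20
Step 2: Merge J(18) + (F+I)(20) = 38
Read each symbol's code off the tree from the root (left child = 0, right child = 1).

Codes:
  F: 10 (length 2)
  J: 0 (length 1)
  I: 11 (length 2)
Average code length: 58/38 = 1.5263 bits/symbol


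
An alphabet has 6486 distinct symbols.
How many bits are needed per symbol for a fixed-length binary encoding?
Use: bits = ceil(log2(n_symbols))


log2(6486) = 12.6631
Bracket: 2^12 = 4096 < 6486 <= 2^13 = 8192
So ceil(log2(6486)) = 13

bits = ceil(log2(6486)) = ceil(12.6631) = 13 bits


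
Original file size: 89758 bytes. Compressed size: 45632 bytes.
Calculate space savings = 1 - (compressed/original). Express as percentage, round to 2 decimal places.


ratio = compressed/original = 45632/89758 = 0.508389
savings = 1 - ratio = 1 - 0.508389 = 0.491611
as a percentage: 0.491611 * 100 = 49.16%

Space savings = 1 - 45632/89758 = 49.16%


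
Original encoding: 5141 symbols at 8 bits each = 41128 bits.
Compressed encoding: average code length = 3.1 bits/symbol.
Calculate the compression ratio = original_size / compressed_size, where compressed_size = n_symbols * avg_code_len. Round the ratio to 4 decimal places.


original_size = n_symbols * orig_bits = 5141 * 8 = 41128 bits
compressed_size = n_symbols * avg_code_len = 5141 * 3.1 = 15937.1 bits
ratio = original_size / compressed_size = 41128 / 15937.1 = 2.5806

Compression ratio = 2.5806


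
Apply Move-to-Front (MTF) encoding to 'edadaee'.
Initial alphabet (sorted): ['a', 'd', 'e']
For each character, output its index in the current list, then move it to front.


MTF encoding:
'e': index 2 in ['a', 'd', 'e'] -> ['e', 'a', 'd']
'd': index 2 in ['e', 'a', 'd'] -> ['d', 'e', 'a']
'a': index 2 in ['d', 'e', 'a'] -> ['a', 'd', 'e']
'd': index 1 in ['a', 'd', 'e'] -> ['d', 'a', 'e']
'a': index 1 in ['d', 'a', 'e'] -> ['a', 'd', 'e']
'e': index 2 in ['a', 'd', 'e'] -> ['e', 'a', 'd']
'e': index 0 in ['e', 'a', 'd'] -> ['e', 'a', 'd']


Output: [2, 2, 2, 1, 1, 2, 0]


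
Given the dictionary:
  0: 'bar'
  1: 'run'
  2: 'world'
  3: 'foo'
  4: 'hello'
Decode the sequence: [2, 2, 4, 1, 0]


Look up each index in the dictionary:
  2 -> 'world'
  2 -> 'world'
  4 -> 'hello'
  1 -> 'run'
  0 -> 'bar'

Decoded: "world world hello run bar"


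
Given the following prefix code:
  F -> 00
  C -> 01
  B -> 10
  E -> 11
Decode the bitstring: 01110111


Decoding step by step:
Bits 01 -> C
Bits 11 -> E
Bits 01 -> C
Bits 11 -> E


Decoded message: CECE


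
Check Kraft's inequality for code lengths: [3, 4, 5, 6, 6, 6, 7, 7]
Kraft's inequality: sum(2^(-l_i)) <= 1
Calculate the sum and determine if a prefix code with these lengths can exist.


Sum = 2^(-3) + 2^(-4) + 2^(-5) + 2^(-6) + 2^(-6) + 2^(-6) + 2^(-7) + 2^(-7)
    = 0.125 + 0.0625 + 0.03125 + 0.015625 + 0.015625 + 0.015625 + 0.0078125 + 0.0078125
    = 36/128 = 0.28125
Since 0.28125 <= 1, Kraft's inequality IS satisfied.
A prefix code with these lengths CAN exist.

Kraft sum = 0.28125. Satisfied.


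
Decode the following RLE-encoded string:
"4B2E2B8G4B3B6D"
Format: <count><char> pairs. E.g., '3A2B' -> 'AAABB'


Expanding each <count><char> pair:
  4B -> 'BBBB'
  2E -> 'EE'
  2B -> 'BB'
  8G -> 'GGGGGGGG'
  4B -> 'BBBB'
  3B -> 'BBB'
  6D -> 'DDDDDD'

Decoded = BBBBEEBBGGGGGGGGBBBBBBBDDDDDD


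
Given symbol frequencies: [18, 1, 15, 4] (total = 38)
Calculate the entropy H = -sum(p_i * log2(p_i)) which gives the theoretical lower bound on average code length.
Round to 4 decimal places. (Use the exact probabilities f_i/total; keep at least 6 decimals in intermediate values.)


Per-symbol terms -p_i * log2(p_i) with p_i = f_i/38:
  p = 18/38 = 0.473684: log2(p) = -1.078003, -p*log2(p) = 0.510633
  p = 1/38 = 0.026316: log2(p) = -5.247928, -p*log2(p) = 0.138103
  p = 15/38 = 0.394737: log2(p) = -1.341037, -p*log2(p) = 0.529357
  p = 4/38 = 0.105263: log2(p) = -3.247928, -p*log2(p) = 0.341887
H = 0.510633 + 0.138103 + 0.529357 + 0.341887 = 1.519980

H = 1.52 bits/symbol


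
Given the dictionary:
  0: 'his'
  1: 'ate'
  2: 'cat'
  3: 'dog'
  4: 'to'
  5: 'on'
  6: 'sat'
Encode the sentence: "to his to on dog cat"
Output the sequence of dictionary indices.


Look up each word in the dictionary:
  'to' -> 4
  'his' -> 0
  'to' -> 4
  'on' -> 5
  'dog' -> 3
  'cat' -> 2

Encoded: [4, 0, 4, 5, 3, 2]


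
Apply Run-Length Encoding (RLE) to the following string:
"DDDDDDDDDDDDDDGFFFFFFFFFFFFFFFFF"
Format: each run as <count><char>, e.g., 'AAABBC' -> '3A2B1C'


Scanning runs left to right:
  i=0: run of 'D' x 14 -> '14D'
  i=14: run of 'G' x 1 -> '1G'
  i=15: run of 'F' x 17 -> '17F'

RLE = 14D1G17F


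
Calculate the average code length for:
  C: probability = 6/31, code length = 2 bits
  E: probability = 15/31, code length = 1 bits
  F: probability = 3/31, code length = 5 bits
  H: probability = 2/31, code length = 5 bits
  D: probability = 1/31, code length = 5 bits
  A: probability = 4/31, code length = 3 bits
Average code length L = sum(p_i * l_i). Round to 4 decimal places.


Weighted contributions p_i * l_i:
  C: (6/31) * 2 = 12/31
  E: (15/31) * 1 = 15/31
  F: (3/31) * 5 = 15/31
  H: (2/31) * 5 = 10/31
  D: (1/31) * 5 = 5/31
  A: (4/31) * 3 = 12/31
Sum = (12 + 15 + 15 + 10 + 5 + 12)/31 = 69/31

L = 69/31 = 2.2258 bits/symbol


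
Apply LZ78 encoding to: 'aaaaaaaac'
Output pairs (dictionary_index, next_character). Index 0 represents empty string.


LZ78 encoding steps:
Dictionary: {0: ''}
Step 1: w='' (idx 0), next='a' -> output (0, 'a'), add 'a' as idx 1
Step 2: w='a' (idx 1), next='a' -> output (1, 'a'), add 'aa' as idx 2
Step 3: w='aa' (idx 2), next='a' -> output (2, 'a'), add 'aaa' as idx 3
Step 4: w='aa' (idx 2), next='c' -> output (2, 'c'), add 'aac' as idx 4


Encoded: [(0, 'a'), (1, 'a'), (2, 'a'), (2, 'c')]


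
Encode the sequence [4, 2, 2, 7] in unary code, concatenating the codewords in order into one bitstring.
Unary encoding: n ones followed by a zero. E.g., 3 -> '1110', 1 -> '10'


Encode each number as n ones followed by a terminating 0:
  4 -> 11110 (5 bits)
  2 -> 110 (3 bits)
  2 -> 110 (3 bits)
  7 -> 11111110 (8 bits)
Total length = 5 + 3 + 3 + 8 = 19 bits.

Unary([4, 2, 2, 7]) = 1111011011011111110 (19 bits)


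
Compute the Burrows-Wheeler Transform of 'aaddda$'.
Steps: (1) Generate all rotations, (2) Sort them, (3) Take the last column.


Rotations (sorted):
  0: $aaddda -> last char: a
  1: a$aaddd -> last char: d
  2: aaddda$ -> last char: $
  3: addda$a -> last char: a
  4: da$aadd -> last char: d
  5: dda$aad -> last char: d
  6: ddda$aa -> last char: a


BWT = ad$adda


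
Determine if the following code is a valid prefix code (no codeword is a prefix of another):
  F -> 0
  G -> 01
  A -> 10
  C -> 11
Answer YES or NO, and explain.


Checking each pair (does one codeword prefix another?):
  F='0' vs G='01': prefix -- VIOLATION

NO -- this is NOT a valid prefix code. F (0) is a prefix of G (01).


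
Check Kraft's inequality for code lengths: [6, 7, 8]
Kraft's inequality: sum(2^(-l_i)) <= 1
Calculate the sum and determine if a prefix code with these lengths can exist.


Sum = 2^(-6) + 2^(-7) + 2^(-8)
    = 0.015625 + 0.0078125 + 0.00390625
    = 7/256 = 0.02734375
Since 0.02734375 <= 1, Kraft's inequality IS satisfied.
A prefix code with these lengths CAN exist.

Kraft sum = 0.02734375. Satisfied.


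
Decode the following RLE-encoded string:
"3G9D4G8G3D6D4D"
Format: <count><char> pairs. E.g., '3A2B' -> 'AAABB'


Expanding each <count><char> pair:
  3G -> 'GGG'
  9D -> 'DDDDDDDDD'
  4G -> 'GGGG'
  8G -> 'GGGGGGGG'
  3D -> 'DDD'
  6D -> 'DDDDDD'
  4D -> 'DDDD'

Decoded = GGGDDDDDDDDDGGGGGGGGGGGGDDDDDDDDDDDDD


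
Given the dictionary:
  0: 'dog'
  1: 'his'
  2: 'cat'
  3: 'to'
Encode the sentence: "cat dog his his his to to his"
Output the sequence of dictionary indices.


Look up each word in the dictionary:
  'cat' -> 2
  'dog' -> 0
  'his' -> 1
  'his' -> 1
  'his' -> 1
  'to' -> 3
  'to' -> 3
  'his' -> 1

Encoded: [2, 0, 1, 1, 1, 3, 3, 1]


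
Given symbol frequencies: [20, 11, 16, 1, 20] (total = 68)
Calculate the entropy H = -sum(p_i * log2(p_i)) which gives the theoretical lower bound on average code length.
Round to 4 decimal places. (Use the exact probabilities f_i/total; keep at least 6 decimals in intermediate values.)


Per-symbol terms -p_i * log2(p_i) with p_i = f_i/68:
  p = 20/68 = 0.294118: log2(p) = -1.765535, -p*log2(p) = 0.519275
  p = 11/68 = 0.161765: log2(p) = -2.628031, -p*log2(p) = 0.425123
  p = 16/68 = 0.235294: log2(p) = -2.087463, -p*log2(p) = 0.491168
  p = 1/68 = 0.014706: log2(p) = -6.087463, -p*log2(p) = 0.089522
  p = 20/68 = 0.294118: log2(p) = -1.765535, -p*log2(p) = 0.519275
H = 0.519275 + 0.425123 + 0.491168 + 0.089522 + 0.519275 = 2.044363

H = 2.0444 bits/symbol


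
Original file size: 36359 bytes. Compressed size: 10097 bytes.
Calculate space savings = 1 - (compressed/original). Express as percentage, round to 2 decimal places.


ratio = compressed/original = 10097/36359 = 0.277703
savings = 1 - ratio = 1 - 0.277703 = 0.722297
as a percentage: 0.722297 * 100 = 72.23%

Space savings = 1 - 10097/36359 = 72.23%


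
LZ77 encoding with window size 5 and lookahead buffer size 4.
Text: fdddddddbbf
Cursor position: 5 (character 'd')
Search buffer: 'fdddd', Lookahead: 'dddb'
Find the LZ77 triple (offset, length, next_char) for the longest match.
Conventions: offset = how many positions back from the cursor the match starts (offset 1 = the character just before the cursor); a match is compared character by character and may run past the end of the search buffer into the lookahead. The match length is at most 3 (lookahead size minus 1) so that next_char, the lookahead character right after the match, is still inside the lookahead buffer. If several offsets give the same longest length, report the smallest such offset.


Try each offset into the search buffer:
  offset=1 (pos 4, char 'd'): match length 3
  offset=2 (pos 3, char 'd'): match length 3
  offset=3 (pos 2, char 'd'): match length 3
  offset=4 (pos 1, char 'd'): match length 3
  offset=5 (pos 0, char 'f'): match length 0
Longest match has length 3, found at offsets 1, 2, 3, 4; take the smallest, offset 1.
next_char = character at position 5 + 3 = 8 -> 'b'

Best match: offset=1, length=3 (matching 'ddd' starting at position 4)
LZ77 triple: (1, 3, 'b')


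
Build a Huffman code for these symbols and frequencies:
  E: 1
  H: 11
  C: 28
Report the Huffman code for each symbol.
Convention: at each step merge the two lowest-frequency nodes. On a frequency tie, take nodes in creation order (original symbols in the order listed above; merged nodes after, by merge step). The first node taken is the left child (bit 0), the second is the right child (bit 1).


Huffman tree construction:
Step 1: Merge E(1) + H(11) = 12
Step 2: Merge (E+H)(12) + C(28) = 40
Read each symbol's code off the tree from the root (left child = 0, right child = 1).

Codes:
  E: 00 (length 2)
  H: 01 (length 2)
  C: 1 (length 1)
Average code length: 52/40 = 1.3000 bits/symbol


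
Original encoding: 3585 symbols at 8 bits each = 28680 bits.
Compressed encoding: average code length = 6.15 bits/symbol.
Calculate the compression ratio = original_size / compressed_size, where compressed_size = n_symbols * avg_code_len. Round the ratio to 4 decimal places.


original_size = n_symbols * orig_bits = 3585 * 8 = 28680 bits
compressed_size = n_symbols * avg_code_len = 3585 * 6.15 = 22047.75 bits
ratio = original_size / compressed_size = 28680 / 22047.75 = 1.3008

Compression ratio = 1.3008


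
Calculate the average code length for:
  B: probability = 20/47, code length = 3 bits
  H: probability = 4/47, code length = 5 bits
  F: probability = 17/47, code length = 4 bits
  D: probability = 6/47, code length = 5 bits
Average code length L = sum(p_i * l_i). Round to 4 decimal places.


Weighted contributions p_i * l_i:
  B: (20/47) * 3 = 60/47
  H: (4/47) * 5 = 20/47
  F: (17/47) * 4 = 68/47
  D: (6/47) * 5 = 30/47
Sum = (60 + 20 + 68 + 30)/47 = 178/47

L = 178/47 = 3.7872 bits/symbol


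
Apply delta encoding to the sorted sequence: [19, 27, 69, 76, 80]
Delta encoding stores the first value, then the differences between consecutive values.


First value: 19
Deltas:
  27 - 19 = 8
  69 - 27 = 42
  76 - 69 = 7
  80 - 76 = 4


Delta encoded: [19, 8, 42, 7, 4]


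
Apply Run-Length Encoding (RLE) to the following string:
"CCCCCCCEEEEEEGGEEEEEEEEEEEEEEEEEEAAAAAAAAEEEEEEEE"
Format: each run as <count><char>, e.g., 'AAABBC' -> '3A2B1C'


Scanning runs left to right:
  i=0: run of 'C' x 7 -> '7C'
  i=7: run of 'E' x 6 -> '6E'
  i=13: run of 'G' x 2 -> '2G'
  i=15: run of 'E' x 18 -> '18E'
  i=33: run of 'A' x 8 -> '8A'
  i=41: run of 'E' x 8 -> '8E'

RLE = 7C6E2G18E8A8E


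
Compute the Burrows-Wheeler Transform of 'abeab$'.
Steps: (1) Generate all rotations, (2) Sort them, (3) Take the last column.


Rotations (sorted):
  0: $abeab -> last char: b
  1: ab$abe -> last char: e
  2: abeab$ -> last char: $
  3: b$abea -> last char: a
  4: beab$a -> last char: a
  5: eab$ab -> last char: b


BWT = be$aab


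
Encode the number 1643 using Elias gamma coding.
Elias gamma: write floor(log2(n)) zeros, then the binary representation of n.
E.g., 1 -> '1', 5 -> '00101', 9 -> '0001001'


num_bits = floor(log2(1643)) + 1 = 11
leading_zeros = num_bits - 1 = 10
binary(1643) = 11001101011

Elias gamma(1643) = '0000000000' + '11001101011' = 000000000011001101011 (21 bits)


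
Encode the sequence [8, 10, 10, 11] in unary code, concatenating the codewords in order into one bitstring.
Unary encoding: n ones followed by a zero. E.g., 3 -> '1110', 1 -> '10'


Encode each number as n ones followed by a terminating 0:
  8 -> 111111110 (9 bits)
  10 -> 11111111110 (11 bits)
  10 -> 11111111110 (11 bits)
  11 -> 111111111110 (12 bits)
Total length = 9 + 11 + 11 + 12 = 43 bits.

Unary([8, 10, 10, 11]) = 1111111101111111111011111111110111111111110 (43 bits)


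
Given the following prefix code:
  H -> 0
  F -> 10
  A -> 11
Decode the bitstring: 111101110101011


Decoding step by step:
Bits 11 -> A
Bits 11 -> A
Bits 0 -> H
Bits 11 -> A
Bits 10 -> F
Bits 10 -> F
Bits 10 -> F
Bits 11 -> A


Decoded message: AAHAFFFA


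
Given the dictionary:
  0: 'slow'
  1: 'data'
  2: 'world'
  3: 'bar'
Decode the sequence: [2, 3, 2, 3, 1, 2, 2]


Look up each index in the dictionary:
  2 -> 'world'
  3 -> 'bar'
  2 -> 'world'
  3 -> 'bar'
  1 -> 'data'
  2 -> 'world'
  2 -> 'world'

Decoded: "world bar world bar data world world"


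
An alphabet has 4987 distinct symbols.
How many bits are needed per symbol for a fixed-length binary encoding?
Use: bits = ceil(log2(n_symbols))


log2(4987) = 12.284
Bracket: 2^12 = 4096 < 4987 <= 2^13 = 8192
So ceil(log2(4987)) = 13

bits = ceil(log2(4987)) = ceil(12.284) = 13 bits


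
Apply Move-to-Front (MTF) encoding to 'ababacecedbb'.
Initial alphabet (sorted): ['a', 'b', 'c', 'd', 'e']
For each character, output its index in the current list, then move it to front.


MTF encoding:
'a': index 0 in ['a', 'b', 'c', 'd', 'e'] -> ['a', 'b', 'c', 'd', 'e']
'b': index 1 in ['a', 'b', 'c', 'd', 'e'] -> ['b', 'a', 'c', 'd', 'e']
'a': index 1 in ['b', 'a', 'c', 'd', 'e'] -> ['a', 'b', 'c', 'd', 'e']
'b': index 1 in ['a', 'b', 'c', 'd', 'e'] -> ['b', 'a', 'c', 'd', 'e']
'a': index 1 in ['b', 'a', 'c', 'd', 'e'] -> ['a', 'b', 'c', 'd', 'e']
'c': index 2 in ['a', 'b', 'c', 'd', 'e'] -> ['c', 'a', 'b', 'd', 'e']
'e': index 4 in ['c', 'a', 'b', 'd', 'e'] -> ['e', 'c', 'a', 'b', 'd']
'c': index 1 in ['e', 'c', 'a', 'b', 'd'] -> ['c', 'e', 'a', 'b', 'd']
'e': index 1 in ['c', 'e', 'a', 'b', 'd'] -> ['e', 'c', 'a', 'b', 'd']
'd': index 4 in ['e', 'c', 'a', 'b', 'd'] -> ['d', 'e', 'c', 'a', 'b']
'b': index 4 in ['d', 'e', 'c', 'a', 'b'] -> ['b', 'd', 'e', 'c', 'a']
'b': index 0 in ['b', 'd', 'e', 'c', 'a'] -> ['b', 'd', 'e', 'c', 'a']


Output: [0, 1, 1, 1, 1, 2, 4, 1, 1, 4, 4, 0]


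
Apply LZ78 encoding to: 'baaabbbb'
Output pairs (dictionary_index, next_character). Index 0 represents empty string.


LZ78 encoding steps:
Dictionary: {0: ''}
Step 1: w='' (idx 0), next='b' -> output (0, 'b'), add 'b' as idx 1
Step 2: w='' (idx 0), next='a' -> output (0, 'a'), add 'a' as idx 2
Step 3: w='a' (idx 2), next='a' -> output (2, 'a'), add 'aa' as idx 3
Step 4: w='b' (idx 1), next='b' -> output (1, 'b'), add 'bb' as idx 4
Step 5: w='bb' (idx 4), end of input -> output (4, '')


Encoded: [(0, 'b'), (0, 'a'), (2, 'a'), (1, 'b'), (4, '')]


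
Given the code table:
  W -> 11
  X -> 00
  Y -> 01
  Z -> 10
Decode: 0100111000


Decoding:
01 -> Y
00 -> X
11 -> W
10 -> Z
00 -> X


Result: YXWZX


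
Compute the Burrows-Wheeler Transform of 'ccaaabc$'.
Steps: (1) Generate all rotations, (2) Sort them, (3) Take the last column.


Rotations (sorted):
  0: $ccaaabc -> last char: c
  1: aaabc$cc -> last char: c
  2: aabc$cca -> last char: a
  3: abc$ccaa -> last char: a
  4: bc$ccaaa -> last char: a
  5: c$ccaaab -> last char: b
  6: caaabc$c -> last char: c
  7: ccaaabc$ -> last char: $


BWT = ccaaabc$


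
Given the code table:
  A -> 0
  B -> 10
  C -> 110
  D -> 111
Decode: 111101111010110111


Decoding:
111 -> D
10 -> B
111 -> D
10 -> B
10 -> B
110 -> C
111 -> D


Result: DBDBBCD


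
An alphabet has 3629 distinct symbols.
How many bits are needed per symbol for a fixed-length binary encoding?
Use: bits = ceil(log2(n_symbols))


log2(3629) = 11.8254
Bracket: 2^11 = 2048 < 3629 <= 2^12 = 4096
So ceil(log2(3629)) = 12

bits = ceil(log2(3629)) = ceil(11.8254) = 12 bits


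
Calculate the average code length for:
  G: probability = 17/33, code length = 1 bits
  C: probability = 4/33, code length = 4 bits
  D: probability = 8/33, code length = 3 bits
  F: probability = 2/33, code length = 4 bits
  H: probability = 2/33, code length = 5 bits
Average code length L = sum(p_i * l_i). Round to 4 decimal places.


Weighted contributions p_i * l_i:
  G: (17/33) * 1 = 17/33
  C: (4/33) * 4 = 16/33
  D: (8/33) * 3 = 24/33
  F: (2/33) * 4 = 8/33
  H: (2/33) * 5 = 10/33
Sum = (17 + 16 + 24 + 8 + 10)/33 = 75/33

L = 75/33 = 2.2727 bits/symbol


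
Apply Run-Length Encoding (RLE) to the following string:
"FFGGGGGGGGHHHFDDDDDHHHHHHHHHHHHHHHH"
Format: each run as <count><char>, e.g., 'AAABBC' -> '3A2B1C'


Scanning runs left to right:
  i=0: run of 'F' x 2 -> '2F'
  i=2: run of 'G' x 8 -> '8G'
  i=10: run of 'H' x 3 -> '3H'
  i=13: run of 'F' x 1 -> '1F'
  i=14: run of 'D' x 5 -> '5D'
  i=19: run of 'H' x 16 -> '16H'

RLE = 2F8G3H1F5D16H


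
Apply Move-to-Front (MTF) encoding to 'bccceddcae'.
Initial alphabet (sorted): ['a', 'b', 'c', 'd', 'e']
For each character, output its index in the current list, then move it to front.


MTF encoding:
'b': index 1 in ['a', 'b', 'c', 'd', 'e'] -> ['b', 'a', 'c', 'd', 'e']
'c': index 2 in ['b', 'a', 'c', 'd', 'e'] -> ['c', 'b', 'a', 'd', 'e']
'c': index 0 in ['c', 'b', 'a', 'd', 'e'] -> ['c', 'b', 'a', 'd', 'e']
'c': index 0 in ['c', 'b', 'a', 'd', 'e'] -> ['c', 'b', 'a', 'd', 'e']
'e': index 4 in ['c', 'b', 'a', 'd', 'e'] -> ['e', 'c', 'b', 'a', 'd']
'd': index 4 in ['e', 'c', 'b', 'a', 'd'] -> ['d', 'e', 'c', 'b', 'a']
'd': index 0 in ['d', 'e', 'c', 'b', 'a'] -> ['d', 'e', 'c', 'b', 'a']
'c': index 2 in ['d', 'e', 'c', 'b', 'a'] -> ['c', 'd', 'e', 'b', 'a']
'a': index 4 in ['c', 'd', 'e', 'b', 'a'] -> ['a', 'c', 'd', 'e', 'b']
'e': index 3 in ['a', 'c', 'd', 'e', 'b'] -> ['e', 'a', 'c', 'd', 'b']


Output: [1, 2, 0, 0, 4, 4, 0, 2, 4, 3]


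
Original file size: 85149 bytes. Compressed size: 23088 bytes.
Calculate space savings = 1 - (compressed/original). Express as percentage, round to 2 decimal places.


ratio = compressed/original = 23088/85149 = 0.271148
savings = 1 - ratio = 1 - 0.271148 = 0.728852
as a percentage: 0.728852 * 100 = 72.89%

Space savings = 1 - 23088/85149 = 72.89%


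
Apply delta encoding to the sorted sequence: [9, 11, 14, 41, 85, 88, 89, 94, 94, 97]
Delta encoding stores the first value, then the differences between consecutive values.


First value: 9
Deltas:
  11 - 9 = 2
  14 - 11 = 3
  41 - 14 = 27
  85 - 41 = 44
  88 - 85 = 3
  89 - 88 = 1
  94 - 89 = 5
  94 - 94 = 0
  97 - 94 = 3


Delta encoded: [9, 2, 3, 27, 44, 3, 1, 5, 0, 3]


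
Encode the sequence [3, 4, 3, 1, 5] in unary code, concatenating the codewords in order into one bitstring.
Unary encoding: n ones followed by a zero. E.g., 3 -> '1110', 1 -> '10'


Encode each number as n ones followed by a terminating 0:
  3 -> 1110 (4 bits)
  4 -> 11110 (5 bits)
  3 -> 1110 (4 bits)
  1 -> 10 (2 bits)
  5 -> 111110 (6 bits)
Total length = 4 + 5 + 4 + 2 + 6 = 21 bits.

Unary([3, 4, 3, 1, 5]) = 111011110111010111110 (21 bits)


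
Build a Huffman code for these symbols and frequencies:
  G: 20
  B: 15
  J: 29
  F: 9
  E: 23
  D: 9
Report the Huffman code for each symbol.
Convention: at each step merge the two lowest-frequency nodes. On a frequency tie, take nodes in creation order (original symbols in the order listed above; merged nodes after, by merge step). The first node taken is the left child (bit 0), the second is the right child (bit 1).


Huffman tree construction:
Step 1: Merge F(9) + D(9) = 18
Step 2: Merge B(15) + (F+D)(18) = 33
Step 3: Merge G(20) + E(23) = 43
Step 4: Merge J(29) + (B+(F+D))(33) = 62
Step 5: Merge (G+E)(43) + (J+(B+(F+D)))(62) = 105
Read each symbol's code off the tree from the root (left child = 0, right child = 1).

Codes:
  G: 00 (length 2)
  B: 110 (length 3)
  J: 10 (length 2)
  F: 1110 (length 4)
  E: 01 (length 2)
  D: 1111 (length 4)
Average code length: 261/105 = 2.4857 bits/symbol
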